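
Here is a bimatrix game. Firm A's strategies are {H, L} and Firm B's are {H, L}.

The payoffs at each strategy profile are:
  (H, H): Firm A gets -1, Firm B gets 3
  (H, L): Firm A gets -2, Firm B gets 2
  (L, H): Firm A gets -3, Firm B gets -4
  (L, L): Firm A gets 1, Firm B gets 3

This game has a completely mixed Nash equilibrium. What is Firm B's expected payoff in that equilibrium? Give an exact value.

First find p, the probability Firm A plays H, from Firm B's indifference between H and L: 3p − 4(1−p) = 2p + 3(1−p), giving p = 7/8.
Since Firm B is indifferent in equilibrium, Firm B's expected payoff equals the payoff from either column against (7/8, 1/8). Using H: 3(7/8) − 4(1/8) = 17/8.

17/8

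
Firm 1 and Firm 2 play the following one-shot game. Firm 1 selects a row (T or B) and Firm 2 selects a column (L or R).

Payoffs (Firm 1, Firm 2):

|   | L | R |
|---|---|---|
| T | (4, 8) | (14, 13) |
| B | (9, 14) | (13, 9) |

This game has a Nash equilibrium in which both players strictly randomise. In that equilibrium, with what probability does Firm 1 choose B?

Let x be the probability that Firm 1 plays T. In a completely mixed equilibrium, Firm 2 must be indifferent between L and R.
Firm 2's expected payoff from L is 8x + 14(1−x); from R it is 13x + 9(1−x).
Setting these equal: −6x + 14 = 4x + 9, so x = 1/2.
Therefore Firm 1 plays B with probability 1 − 1/2 = 1/2.

1/2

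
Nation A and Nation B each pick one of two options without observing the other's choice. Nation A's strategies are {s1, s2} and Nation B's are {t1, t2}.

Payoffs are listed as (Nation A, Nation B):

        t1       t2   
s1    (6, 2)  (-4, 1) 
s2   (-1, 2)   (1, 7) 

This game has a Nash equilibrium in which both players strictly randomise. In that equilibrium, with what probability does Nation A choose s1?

5/6

Let r be the probability that Nation A plays s1. In a completely mixed equilibrium, Nation B must be indifferent between t1 and t2.
Nation B's expected payoff from t1 is 2r + 2(1−r); from t2 it is r + 7(1−r).
Setting these equal: 2 = −6r + 7, so r = 5/6.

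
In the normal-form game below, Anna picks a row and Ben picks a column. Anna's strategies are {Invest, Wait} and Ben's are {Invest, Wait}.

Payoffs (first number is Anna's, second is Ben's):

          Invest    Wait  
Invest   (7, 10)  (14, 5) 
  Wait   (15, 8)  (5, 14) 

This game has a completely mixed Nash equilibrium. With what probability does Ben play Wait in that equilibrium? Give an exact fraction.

Let q be the probability that Ben plays Invest. In a completely mixed equilibrium, Anna must be indifferent between Invest and Wait.
Anna's expected payoff from Invest is 7q + 14(1−q); from Wait it is 15q + 5(1−q).
Setting these equal: −7q + 14 = 10q + 5, so q = 9/17.
Therefore Ben plays Wait with probability 1 − 9/17 = 8/17.

8/17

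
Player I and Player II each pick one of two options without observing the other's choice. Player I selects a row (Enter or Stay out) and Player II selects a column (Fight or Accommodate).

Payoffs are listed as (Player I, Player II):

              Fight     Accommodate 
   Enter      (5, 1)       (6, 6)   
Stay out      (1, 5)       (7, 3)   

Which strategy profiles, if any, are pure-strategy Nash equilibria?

(Enter, Fight): Player II prefers Accommodate (6 > 1) — not an equilibrium.
(Enter, Accommodate): Player I prefers Stay out (7 > 6) — not an equilibrium.
(Stay out, Fight): Player I prefers Enter (5 > 1) — not an equilibrium.
(Stay out, Accommodate): Player II prefers Fight (5 > 3) — not an equilibrium.

none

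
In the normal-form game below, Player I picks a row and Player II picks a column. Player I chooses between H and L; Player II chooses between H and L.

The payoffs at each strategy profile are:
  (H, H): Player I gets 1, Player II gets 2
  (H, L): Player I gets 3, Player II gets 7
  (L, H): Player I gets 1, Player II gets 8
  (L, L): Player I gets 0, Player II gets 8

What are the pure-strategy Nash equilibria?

(H, L) and (L, H)

(H, H): Player II prefers L (7 > 2) — not an equilibrium.
(H, L): Player I gets 3 ≥ 0 from L, and Player II gets 7 ≥ 2 from H — Nash equilibrium.
(L, H): Player I gets 1 ≥ 1 from H, and Player II gets 8 ≥ 8 from L — Nash equilibrium.
(L, L): Player I prefers H (3 > 0) — not an equilibrium.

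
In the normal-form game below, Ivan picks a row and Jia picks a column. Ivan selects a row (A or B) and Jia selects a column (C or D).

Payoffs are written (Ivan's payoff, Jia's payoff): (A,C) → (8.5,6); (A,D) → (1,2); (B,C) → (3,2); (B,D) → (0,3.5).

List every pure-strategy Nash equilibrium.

(A, C): Ivan gets 8.5 ≥ 3 from B, and Jia gets 6 ≥ 2 from D — Nash equilibrium.
(A, D): Jia prefers C (6 > 2) — not an equilibrium.
(B, C): Ivan prefers A (8.5 > 3); Jia prefers D (3.5 > 2) — not an equilibrium.
(B, D): Ivan prefers A (1 > 0) — not an equilibrium.

(A, C)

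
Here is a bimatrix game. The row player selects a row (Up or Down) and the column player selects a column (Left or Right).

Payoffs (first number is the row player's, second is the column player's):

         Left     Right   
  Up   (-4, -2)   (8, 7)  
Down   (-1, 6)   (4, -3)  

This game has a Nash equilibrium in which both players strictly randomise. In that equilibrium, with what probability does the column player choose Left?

4/7

Let c be the probability that the column player plays Left. In a completely mixed equilibrium, the row player must be indifferent between Up and Down.
The row player's expected payoff from Up is −4c + 8(1−c); from Down it is −c + 4(1−c).
Setting these equal: −12c + 8 = −5c + 4, so c = 4/7.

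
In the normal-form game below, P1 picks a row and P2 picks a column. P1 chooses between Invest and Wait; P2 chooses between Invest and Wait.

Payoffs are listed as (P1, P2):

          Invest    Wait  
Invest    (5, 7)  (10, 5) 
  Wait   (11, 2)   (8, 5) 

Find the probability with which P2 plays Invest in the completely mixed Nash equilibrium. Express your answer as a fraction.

1/4

Let y be the probability that P2 plays Invest. In a completely mixed equilibrium, P1 must be indifferent between Invest and Wait.
P1's expected payoff from Invest is 5y + 10(1−y); from Wait it is 11y + 8(1−y).
Setting these equal: −5y + 10 = 3y + 8, so y = 1/4.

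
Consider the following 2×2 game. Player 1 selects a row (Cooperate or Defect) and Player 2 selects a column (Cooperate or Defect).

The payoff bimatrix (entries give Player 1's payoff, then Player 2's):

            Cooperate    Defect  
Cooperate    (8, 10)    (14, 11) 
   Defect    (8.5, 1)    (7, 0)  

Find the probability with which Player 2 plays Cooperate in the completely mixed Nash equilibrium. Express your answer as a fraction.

Let y be the probability that Player 2 plays Cooperate. In a completely mixed equilibrium, Player 1 must be indifferent between Cooperate and Defect.
Player 1's expected payoff from Cooperate is 8y + 14(1−y); from Defect it is 8.5y + 7(1−y).
Setting these equal: −6y + 14 = 1.5y + 7, so y = 14/15.

14/15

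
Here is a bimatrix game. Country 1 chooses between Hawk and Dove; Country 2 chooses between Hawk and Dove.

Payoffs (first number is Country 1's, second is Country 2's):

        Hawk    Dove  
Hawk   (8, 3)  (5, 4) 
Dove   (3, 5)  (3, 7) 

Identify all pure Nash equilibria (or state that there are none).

(Hawk, Dove)

(Hawk, Hawk): Country 2 prefers Dove (4 > 3) — not an equilibrium.
(Hawk, Dove): Country 1 gets 5 ≥ 3 from Dove, and Country 2 gets 4 ≥ 3 from Hawk — Nash equilibrium.
(Dove, Hawk): Country 1 prefers Hawk (8 > 3); Country 2 prefers Dove (7 > 5) — not an equilibrium.
(Dove, Dove): Country 1 prefers Hawk (5 > 3) — not an equilibrium.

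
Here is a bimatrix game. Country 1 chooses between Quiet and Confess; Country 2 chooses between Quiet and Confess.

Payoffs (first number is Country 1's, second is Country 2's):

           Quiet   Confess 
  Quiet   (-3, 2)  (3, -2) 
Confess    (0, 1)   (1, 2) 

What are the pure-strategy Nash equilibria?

none

(Quiet, Quiet): Country 1 prefers Confess (0 > -3) — not an equilibrium.
(Quiet, Confess): Country 2 prefers Quiet (2 > -2) — not an equilibrium.
(Confess, Quiet): Country 2 prefers Confess (2 > 1) — not an equilibrium.
(Confess, Confess): Country 1 prefers Quiet (3 > 1) — not an equilibrium.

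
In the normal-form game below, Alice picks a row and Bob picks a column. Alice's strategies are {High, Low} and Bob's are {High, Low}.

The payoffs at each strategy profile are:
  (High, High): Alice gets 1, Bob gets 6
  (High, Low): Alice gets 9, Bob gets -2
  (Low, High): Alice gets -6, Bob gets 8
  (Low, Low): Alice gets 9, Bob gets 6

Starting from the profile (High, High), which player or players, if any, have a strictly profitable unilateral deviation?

Alice at (High, High) earns 1; deviating to Low yields -6 — not better.
Bob earns 6; deviating to Low yields -2 — not better.
Neither player can strictly improve; the profile is a Nash equilibrium.

Neither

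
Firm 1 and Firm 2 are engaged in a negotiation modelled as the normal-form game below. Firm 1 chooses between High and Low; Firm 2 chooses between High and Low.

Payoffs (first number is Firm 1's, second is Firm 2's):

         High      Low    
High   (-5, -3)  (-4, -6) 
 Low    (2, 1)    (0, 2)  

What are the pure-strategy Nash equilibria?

(Low, Low)

(High, High): Firm 1 prefers Low (2 > -5) — not an equilibrium.
(High, Low): Firm 1 prefers Low (0 > -4); Firm 2 prefers High (-3 > -6) — not an equilibrium.
(Low, High): Firm 2 prefers Low (2 > 1) — not an equilibrium.
(Low, Low): Firm 1 gets 0 ≥ -4 from High, and Firm 2 gets 2 ≥ 1 from High — Nash equilibrium.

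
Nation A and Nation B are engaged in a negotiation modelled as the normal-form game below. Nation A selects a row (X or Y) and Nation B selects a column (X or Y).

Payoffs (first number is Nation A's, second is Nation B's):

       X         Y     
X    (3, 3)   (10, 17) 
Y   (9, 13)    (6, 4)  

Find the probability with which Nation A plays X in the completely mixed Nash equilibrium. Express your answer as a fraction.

Let x be the probability that Nation A plays X. In a completely mixed equilibrium, Nation B must be indifferent between X and Y.
Nation B's expected payoff from X is 3x + 13(1−x); from Y it is 17x + 4(1−x).
Setting these equal: −10x + 13 = 13x + 4, so x = 9/23.

9/23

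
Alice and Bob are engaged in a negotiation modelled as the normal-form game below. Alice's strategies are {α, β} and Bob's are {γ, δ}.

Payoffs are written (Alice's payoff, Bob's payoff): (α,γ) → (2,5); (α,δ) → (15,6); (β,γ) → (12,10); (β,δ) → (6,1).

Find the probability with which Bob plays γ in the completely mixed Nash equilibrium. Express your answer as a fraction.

Let q be the probability that Bob plays γ. In a completely mixed equilibrium, Alice must be indifferent between α and β.
Alice's expected payoff from α is 2q + 15(1−q); from β it is 12q + 6(1−q).
Setting these equal: −13q + 15 = 6q + 6, so q = 9/19.

9/19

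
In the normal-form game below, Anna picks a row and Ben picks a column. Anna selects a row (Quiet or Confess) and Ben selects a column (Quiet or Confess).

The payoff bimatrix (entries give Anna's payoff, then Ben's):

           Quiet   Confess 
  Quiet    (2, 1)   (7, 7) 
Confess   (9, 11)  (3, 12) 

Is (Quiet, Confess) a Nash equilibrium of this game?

Yes

At (Quiet, Confess), Anna earns 7; switching to Confess would give 3, so Anna has no profitable deviation.
Ben earns 7; switching to Quiet would give 1, so Ben has no profitable deviation.
Neither player can gain by a unilateral deviation, so this profile is a Nash equilibrium.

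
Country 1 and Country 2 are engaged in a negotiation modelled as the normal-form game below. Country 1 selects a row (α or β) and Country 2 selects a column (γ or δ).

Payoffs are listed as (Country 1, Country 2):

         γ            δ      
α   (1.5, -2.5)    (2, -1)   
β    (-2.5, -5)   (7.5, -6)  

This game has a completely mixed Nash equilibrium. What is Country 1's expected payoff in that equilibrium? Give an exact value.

65/38

First find y, the probability Country 2 plays γ, from Country 1's indifference between α and β: 1.5y + 2(1−y) = −2.5y + 7.5(1−y), giving y = 11/19.
Since Country 1 is indifferent in equilibrium, Country 1's expected payoff equals the payoff from either row against (11/19, 8/19). Using α: 1.5(11/19) + 2(8/19) = 65/38.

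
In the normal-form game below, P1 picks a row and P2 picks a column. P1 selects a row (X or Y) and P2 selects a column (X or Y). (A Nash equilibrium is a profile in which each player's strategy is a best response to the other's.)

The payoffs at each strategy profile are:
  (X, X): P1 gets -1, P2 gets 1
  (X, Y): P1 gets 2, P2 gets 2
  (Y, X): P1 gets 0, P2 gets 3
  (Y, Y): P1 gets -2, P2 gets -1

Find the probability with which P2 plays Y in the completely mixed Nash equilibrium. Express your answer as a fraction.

Let c be the probability that P2 plays X. In a completely mixed equilibrium, P1 must be indifferent between X and Y.
P1's expected payoff from X is −c + 2(1−c); from Y it is −2(1−c).
Setting these equal: −3c + 2 = 2c − 2, so c = 4/5.
Therefore P2 plays Y with probability 1 − 4/5 = 1/5.

1/5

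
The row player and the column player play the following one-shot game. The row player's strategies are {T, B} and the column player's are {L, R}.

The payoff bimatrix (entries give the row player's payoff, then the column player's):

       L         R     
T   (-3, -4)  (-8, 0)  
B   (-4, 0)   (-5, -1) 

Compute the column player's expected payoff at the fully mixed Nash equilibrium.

-4/5

First find x, the probability the row player plays T, from the column player's indifference between L and R: −4x = −(1−x), giving x = 1/5.
Since the column player is indifferent in equilibrium, the column player's expected payoff equals the payoff from either column against (1/5, 4/5). Using L: −4(1/5) = -4/5.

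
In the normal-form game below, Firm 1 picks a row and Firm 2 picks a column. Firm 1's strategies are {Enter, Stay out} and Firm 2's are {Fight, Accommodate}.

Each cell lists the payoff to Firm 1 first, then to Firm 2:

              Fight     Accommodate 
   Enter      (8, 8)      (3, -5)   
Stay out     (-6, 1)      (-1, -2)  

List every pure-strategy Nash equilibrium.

(Enter, Fight)

(Enter, Fight): Firm 1 gets 8 ≥ -6 from Stay out, and Firm 2 gets 8 ≥ -5 from Accommodate — Nash equilibrium.
(Enter, Accommodate): Firm 2 prefers Fight (8 > -5) — not an equilibrium.
(Stay out, Fight): Firm 1 prefers Enter (8 > -6) — not an equilibrium.
(Stay out, Accommodate): Firm 1 prefers Enter (3 > -1); Firm 2 prefers Fight (1 > -2) — not an equilibrium.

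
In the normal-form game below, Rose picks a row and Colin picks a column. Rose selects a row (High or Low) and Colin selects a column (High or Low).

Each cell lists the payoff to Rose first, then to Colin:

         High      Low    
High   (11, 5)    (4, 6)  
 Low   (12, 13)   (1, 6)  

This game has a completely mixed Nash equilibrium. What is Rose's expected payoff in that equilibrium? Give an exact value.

First find y, the probability Colin plays High, from Rose's indifference between High and Low: 11y + 4(1−y) = 12y + (1−y), giving y = 3/4.
Since Rose is indifferent in equilibrium, Rose's expected payoff equals the payoff from either row against (3/4, 1/4). Using High: 11(3/4) + 4(1/4) = 37/4.

37/4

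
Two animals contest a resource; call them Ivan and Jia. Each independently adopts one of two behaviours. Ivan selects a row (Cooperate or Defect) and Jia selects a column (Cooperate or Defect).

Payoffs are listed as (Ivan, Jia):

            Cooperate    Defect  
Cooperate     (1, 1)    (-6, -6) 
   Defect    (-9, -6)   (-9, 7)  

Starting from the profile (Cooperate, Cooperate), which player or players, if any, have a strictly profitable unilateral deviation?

Neither

Ivan at (Cooperate, Cooperate) earns 1; deviating to Defect yields -9 — not better.
Jia earns 1; deviating to Defect yields -6 — not better.
Neither player can strictly improve; the profile is a Nash equilibrium.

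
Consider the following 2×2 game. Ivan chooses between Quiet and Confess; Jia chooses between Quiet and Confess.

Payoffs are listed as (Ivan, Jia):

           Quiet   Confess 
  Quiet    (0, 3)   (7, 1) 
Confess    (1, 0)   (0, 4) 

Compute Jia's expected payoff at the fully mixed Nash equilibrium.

First find x, the probability Ivan plays Quiet, from Jia's indifference between Quiet and Confess: 3x = x + 4(1−x), giving x = 2/3.
Since Jia is indifferent in equilibrium, Jia's expected payoff equals the payoff from either column against (2/3, 1/3). Using Quiet: 3(2/3) = 2.

2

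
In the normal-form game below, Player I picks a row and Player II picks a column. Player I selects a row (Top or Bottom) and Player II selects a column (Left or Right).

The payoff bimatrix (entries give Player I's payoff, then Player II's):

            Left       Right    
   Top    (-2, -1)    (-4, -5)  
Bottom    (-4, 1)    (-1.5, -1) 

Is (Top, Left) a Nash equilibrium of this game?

Yes

At (Top, Left), Player I earns -2; switching to Bottom would give -4, so Player I has no profitable deviation.
Player II earns -1; switching to Right would give -5, so Player II has no profitable deviation.
Neither player can gain by a unilateral deviation, so this profile is a Nash equilibrium.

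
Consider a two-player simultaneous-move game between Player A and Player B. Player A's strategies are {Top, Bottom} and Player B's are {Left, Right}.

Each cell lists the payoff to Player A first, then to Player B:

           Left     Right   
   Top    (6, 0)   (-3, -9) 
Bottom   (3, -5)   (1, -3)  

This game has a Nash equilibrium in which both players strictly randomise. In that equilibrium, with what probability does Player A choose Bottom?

Let r be the probability that Player A plays Top. In a completely mixed equilibrium, Player B must be indifferent between Left and Right.
Player B's expected payoff from Left is −5(1−r); from Right it is −9r − 3(1−r).
Setting these equal: 5r − 5 = −6r − 3, so r = 2/11.
Therefore Player A plays Bottom with probability 1 − 2/11 = 9/11.

9/11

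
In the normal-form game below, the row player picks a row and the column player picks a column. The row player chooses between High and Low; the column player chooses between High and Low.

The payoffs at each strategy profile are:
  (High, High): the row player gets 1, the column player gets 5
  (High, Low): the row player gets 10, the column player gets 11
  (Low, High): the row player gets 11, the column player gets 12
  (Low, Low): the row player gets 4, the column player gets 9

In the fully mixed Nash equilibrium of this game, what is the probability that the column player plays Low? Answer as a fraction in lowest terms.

Let q be the probability that the column player plays High. In a completely mixed equilibrium, the row player must be indifferent between High and Low.
The row player's expected payoff from High is q + 10(1−q); from Low it is 11q + 4(1−q).
Setting these equal: −9q + 10 = 7q + 4, so q = 3/8.
Therefore the column player plays Low with probability 1 − 3/8 = 5/8.

5/8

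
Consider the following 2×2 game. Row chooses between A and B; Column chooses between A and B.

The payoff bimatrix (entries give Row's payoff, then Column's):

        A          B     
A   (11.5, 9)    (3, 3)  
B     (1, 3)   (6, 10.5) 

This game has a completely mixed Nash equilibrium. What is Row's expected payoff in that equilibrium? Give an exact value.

44/9

First find q, the probability Column plays A, from Row's indifference between A and B: 11.5q + 3(1−q) = q + 6(1−q), giving q = 2/9.
Since Row is indifferent in equilibrium, Row's expected payoff equals the payoff from either row against (2/9, 7/9). Using A: 11.5(2/9) + 3(7/9) = 44/9.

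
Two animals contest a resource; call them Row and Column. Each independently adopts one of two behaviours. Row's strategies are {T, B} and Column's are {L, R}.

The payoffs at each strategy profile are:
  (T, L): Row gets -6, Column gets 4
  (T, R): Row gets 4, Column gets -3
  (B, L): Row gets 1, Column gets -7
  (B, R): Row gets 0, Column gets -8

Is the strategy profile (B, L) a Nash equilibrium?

At (B, L), Row earns 1; switching to T would give -6, so Row has no profitable deviation.
Column earns -7; switching to R would give -8, so Column has no profitable deviation.
Neither player can gain by a unilateral deviation, so this profile is a Nash equilibrium.

Yes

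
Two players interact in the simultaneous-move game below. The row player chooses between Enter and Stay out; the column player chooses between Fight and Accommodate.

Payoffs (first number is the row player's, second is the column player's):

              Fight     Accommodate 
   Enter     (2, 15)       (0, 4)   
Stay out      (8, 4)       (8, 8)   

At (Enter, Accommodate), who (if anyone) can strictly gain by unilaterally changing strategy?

The row player at (Enter, Accommodate) earns 0; deviating to Stay out yields 8 — a strict improvement.
The column player earns 4; deviating to Fight yields 15 — a strict improvement.
Both the row player and the column player have strictly profitable deviations.

Both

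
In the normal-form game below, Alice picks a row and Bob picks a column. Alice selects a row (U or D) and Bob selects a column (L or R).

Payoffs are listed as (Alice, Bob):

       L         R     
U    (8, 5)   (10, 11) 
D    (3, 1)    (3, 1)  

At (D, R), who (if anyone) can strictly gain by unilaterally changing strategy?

Alice

Alice at (D, R) earns 3; deviating to U yields 10 — a strict improvement.
Bob earns 1; deviating to L yields 1 — not better.
Only Alice has a strictly profitable deviation.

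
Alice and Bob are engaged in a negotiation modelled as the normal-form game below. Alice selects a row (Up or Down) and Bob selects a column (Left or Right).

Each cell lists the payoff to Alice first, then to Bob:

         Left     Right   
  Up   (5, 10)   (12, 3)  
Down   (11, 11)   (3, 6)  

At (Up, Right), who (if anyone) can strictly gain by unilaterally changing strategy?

Alice at (Up, Right) earns 12; deviating to Down yields 3 — not better.
Bob earns 3; deviating to Left yields 10 — a strict improvement.
Only Bob has a strictly profitable deviation.

Bob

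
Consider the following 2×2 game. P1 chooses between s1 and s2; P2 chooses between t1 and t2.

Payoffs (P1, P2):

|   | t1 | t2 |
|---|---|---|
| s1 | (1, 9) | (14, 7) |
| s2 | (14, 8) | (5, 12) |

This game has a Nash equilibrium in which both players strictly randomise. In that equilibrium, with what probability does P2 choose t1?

9/22

Let y be the probability that P2 plays t1. In a completely mixed equilibrium, P1 must be indifferent between s1 and s2.
P1's expected payoff from s1 is y + 14(1−y); from s2 it is 14y + 5(1−y).
Setting these equal: −13y + 14 = 9y + 5, so y = 9/22.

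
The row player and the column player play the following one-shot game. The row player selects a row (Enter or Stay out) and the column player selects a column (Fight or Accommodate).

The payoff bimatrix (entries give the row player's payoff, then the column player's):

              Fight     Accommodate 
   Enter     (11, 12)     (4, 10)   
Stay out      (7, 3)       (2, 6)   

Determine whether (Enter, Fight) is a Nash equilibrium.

Yes

At (Enter, Fight), the row player earns 11; switching to Stay out would give 7, so the row player has no profitable deviation.
The column player earns 12; switching to Accommodate would give 10, so the column player has no profitable deviation.
Neither player can gain by a unilateral deviation, so this profile is a Nash equilibrium.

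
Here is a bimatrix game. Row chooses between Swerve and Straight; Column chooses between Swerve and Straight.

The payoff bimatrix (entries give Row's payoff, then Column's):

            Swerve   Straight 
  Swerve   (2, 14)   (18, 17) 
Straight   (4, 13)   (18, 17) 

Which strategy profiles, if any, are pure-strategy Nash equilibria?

(Swerve, Swerve): Row prefers Straight (4 > 2); Column prefers Straight (17 > 14) — not an equilibrium.
(Swerve, Straight): Row gets 18 ≥ 18 from Straight, and Column gets 17 ≥ 14 from Swerve — Nash equilibrium.
(Straight, Swerve): Column prefers Straight (17 > 13) — not an equilibrium.
(Straight, Straight): Row gets 18 ≥ 18 from Swerve, and Column gets 17 ≥ 13 from Swerve — Nash equilibrium.

(Swerve, Straight) and (Straight, Straight)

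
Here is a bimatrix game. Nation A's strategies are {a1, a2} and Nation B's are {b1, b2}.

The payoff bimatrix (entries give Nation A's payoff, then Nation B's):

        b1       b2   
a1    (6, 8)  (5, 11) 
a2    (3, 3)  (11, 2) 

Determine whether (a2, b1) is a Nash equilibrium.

At (a2, b1), Nation A earns 3; switching to a1 would give 6, so Nation A would deviate.
Nation B earns 3; switching to b2 would give 2, so Nation B has no profitable deviation.
Since at least one player can profitably deviate, this is not a Nash equilibrium.

No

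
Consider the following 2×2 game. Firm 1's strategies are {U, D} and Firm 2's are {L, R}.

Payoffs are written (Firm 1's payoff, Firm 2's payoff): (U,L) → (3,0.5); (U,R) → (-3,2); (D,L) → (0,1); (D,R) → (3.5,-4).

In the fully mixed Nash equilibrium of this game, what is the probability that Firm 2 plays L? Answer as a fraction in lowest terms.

Let c be the probability that Firm 2 plays L. In a completely mixed equilibrium, Firm 1 must be indifferent between U and D.
Firm 1's expected payoff from U is 3c − 3(1−c); from D it is 3.5(1−c).
Setting these equal: 6c − 3 = −3.5c + 3.5, so c = 13/19.

13/19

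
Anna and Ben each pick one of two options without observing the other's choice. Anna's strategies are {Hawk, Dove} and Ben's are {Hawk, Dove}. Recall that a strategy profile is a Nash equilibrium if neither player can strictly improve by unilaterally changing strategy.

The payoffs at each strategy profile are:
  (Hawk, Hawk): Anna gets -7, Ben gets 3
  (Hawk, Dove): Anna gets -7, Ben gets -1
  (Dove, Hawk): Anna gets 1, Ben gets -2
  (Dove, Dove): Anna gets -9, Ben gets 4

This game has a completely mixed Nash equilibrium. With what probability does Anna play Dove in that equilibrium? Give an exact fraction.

Let x be the probability that Anna plays Hawk. In a completely mixed equilibrium, Ben must be indifferent between Hawk and Dove.
Ben's expected payoff from Hawk is 3x − 2(1−x); from Dove it is −x + 4(1−x).
Setting these equal: 5x − 2 = −5x + 4, so x = 3/5.
Therefore Anna plays Dove with probability 1 − 3/5 = 2/5.

2/5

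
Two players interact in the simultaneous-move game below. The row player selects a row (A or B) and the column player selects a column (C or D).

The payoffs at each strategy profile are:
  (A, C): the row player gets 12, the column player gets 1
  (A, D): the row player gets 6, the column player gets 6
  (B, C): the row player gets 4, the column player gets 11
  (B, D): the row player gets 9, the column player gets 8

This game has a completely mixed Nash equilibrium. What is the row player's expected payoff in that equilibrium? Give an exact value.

First find y, the probability the column player plays C, from the row player's indifference between A and B: 12y + 6(1−y) = 4y + 9(1−y), giving y = 3/11.
Since the row player is indifferent in equilibrium, the row player's expected payoff equals the payoff from either row against (3/11, 8/11). Using A: 12(3/11) + 6(8/11) = 84/11.

84/11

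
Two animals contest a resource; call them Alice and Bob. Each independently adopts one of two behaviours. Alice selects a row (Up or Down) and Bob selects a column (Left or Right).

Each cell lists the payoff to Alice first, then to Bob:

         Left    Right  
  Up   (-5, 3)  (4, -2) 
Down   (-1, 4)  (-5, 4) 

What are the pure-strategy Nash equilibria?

(Up, Left): Alice prefers Down (-1 > -5) — not an equilibrium.
(Up, Right): Bob prefers Left (3 > -2) — not an equilibrium.
(Down, Left): Alice gets -1 ≥ -5 from Up, and Bob gets 4 ≥ 4 from Right — Nash equilibrium.
(Down, Right): Alice prefers Up (4 > -5) — not an equilibrium.

(Down, Left)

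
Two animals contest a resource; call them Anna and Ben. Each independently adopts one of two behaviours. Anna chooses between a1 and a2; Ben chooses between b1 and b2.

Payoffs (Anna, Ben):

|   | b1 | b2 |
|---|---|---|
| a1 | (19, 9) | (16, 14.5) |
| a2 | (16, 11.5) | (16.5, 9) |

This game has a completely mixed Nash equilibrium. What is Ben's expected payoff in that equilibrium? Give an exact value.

First find x, the probability Anna plays a1, from Ben's indifference between b1 and b2: 9x + 11.5(1−x) = 14.5x + 9(1−x), giving x = 5/16.
Since Ben is indifferent in equilibrium, Ben's expected payoff equals the payoff from either column against (5/16, 11/16). Using b1: 9(5/16) + 11.5(11/16) = 343/32.

343/32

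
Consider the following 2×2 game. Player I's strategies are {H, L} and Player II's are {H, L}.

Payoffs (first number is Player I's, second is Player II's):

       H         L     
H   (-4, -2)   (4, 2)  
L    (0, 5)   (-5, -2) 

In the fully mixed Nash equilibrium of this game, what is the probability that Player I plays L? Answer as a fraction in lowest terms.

4/11

Let r be the probability that Player I plays H. In a completely mixed equilibrium, Player II must be indifferent between H and L.
Player II's expected payoff from H is −2r + 5(1−r); from L it is 2r − 2(1−r).
Setting these equal: −7r + 5 = 4r − 2, so r = 7/11.
Therefore Player I plays L with probability 1 − 7/11 = 4/11.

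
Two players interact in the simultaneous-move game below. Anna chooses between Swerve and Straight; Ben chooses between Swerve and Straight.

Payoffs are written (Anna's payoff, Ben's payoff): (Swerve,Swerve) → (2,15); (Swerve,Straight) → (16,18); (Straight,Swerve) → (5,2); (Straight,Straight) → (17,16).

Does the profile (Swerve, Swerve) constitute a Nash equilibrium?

No

At (Swerve, Swerve), Anna earns 2; switching to Straight would give 5, so Anna would deviate.
Ben earns 15; switching to Straight would give 18, so Ben would deviate.
Since at least one player can profitably deviate, this is not a Nash equilibrium.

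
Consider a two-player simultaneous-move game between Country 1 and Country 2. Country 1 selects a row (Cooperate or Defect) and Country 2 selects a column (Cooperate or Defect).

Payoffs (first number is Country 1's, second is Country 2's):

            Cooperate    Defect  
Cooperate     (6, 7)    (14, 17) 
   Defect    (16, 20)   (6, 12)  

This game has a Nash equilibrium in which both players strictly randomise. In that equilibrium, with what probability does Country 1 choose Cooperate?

Let x be the probability that Country 1 plays Cooperate. In a completely mixed equilibrium, Country 2 must be indifferent between Cooperate and Defect.
Country 2's expected payoff from Cooperate is 7x + 20(1−x); from Defect it is 17x + 12(1−x).
Setting these equal: −13x + 20 = 5x + 12, so x = 4/9.

4/9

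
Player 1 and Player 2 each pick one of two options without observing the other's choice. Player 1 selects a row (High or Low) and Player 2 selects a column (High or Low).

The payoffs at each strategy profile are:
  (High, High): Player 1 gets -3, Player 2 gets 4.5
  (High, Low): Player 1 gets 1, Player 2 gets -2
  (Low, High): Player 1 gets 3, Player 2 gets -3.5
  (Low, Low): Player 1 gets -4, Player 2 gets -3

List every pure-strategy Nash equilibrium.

none

(High, High): Player 1 prefers Low (3 > -3) — not an equilibrium.
(High, Low): Player 2 prefers High (4.5 > -2) — not an equilibrium.
(Low, High): Player 2 prefers Low (-3 > -3.5) — not an equilibrium.
(Low, Low): Player 1 prefers High (1 > -4) — not an equilibrium.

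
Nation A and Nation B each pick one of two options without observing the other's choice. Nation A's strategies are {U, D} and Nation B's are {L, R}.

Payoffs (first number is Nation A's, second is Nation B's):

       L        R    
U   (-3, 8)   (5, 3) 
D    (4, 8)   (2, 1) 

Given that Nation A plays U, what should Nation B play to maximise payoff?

Against U, Nation B earns 8 from L and 3 from R.
So L is the best response.

L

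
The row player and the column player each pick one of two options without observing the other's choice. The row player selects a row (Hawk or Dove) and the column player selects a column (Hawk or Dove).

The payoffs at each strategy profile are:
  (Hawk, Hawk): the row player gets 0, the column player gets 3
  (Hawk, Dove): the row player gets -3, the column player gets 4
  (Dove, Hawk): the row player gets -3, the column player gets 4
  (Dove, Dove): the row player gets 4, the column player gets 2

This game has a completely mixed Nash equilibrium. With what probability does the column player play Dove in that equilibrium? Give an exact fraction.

3/10

Let c be the probability that the column player plays Hawk. In a completely mixed equilibrium, the row player must be indifferent between Hawk and Dove.
The row player's expected payoff from Hawk is −3(1−c); from Dove it is −3c + 4(1−c).
Setting these equal: 3c − 3 = −7c + 4, so c = 7/10.
Therefore the column player plays Dove with probability 1 − 7/10 = 3/10.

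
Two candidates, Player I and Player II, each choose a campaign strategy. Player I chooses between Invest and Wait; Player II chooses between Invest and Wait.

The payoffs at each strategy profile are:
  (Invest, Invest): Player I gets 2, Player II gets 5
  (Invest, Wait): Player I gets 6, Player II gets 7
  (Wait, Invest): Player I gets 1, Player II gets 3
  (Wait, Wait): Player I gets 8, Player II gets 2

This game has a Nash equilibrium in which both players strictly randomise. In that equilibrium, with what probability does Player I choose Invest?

Let p be the probability that Player I plays Invest. In a completely mixed equilibrium, Player II must be indifferent between Invest and Wait.
Player II's expected payoff from Invest is 5p + 3(1−p); from Wait it is 7p + 2(1−p).
Setting these equal: 2p + 3 = 5p + 2, so p = 1/3.

1/3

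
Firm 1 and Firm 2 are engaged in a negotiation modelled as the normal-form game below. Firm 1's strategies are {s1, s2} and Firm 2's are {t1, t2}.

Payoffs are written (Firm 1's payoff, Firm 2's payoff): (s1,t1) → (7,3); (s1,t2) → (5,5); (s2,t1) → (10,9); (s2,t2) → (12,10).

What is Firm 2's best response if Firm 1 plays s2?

Against s2, Firm 2 earns 9 from t1 and 10 from t2.
So t2 is the best response.

t2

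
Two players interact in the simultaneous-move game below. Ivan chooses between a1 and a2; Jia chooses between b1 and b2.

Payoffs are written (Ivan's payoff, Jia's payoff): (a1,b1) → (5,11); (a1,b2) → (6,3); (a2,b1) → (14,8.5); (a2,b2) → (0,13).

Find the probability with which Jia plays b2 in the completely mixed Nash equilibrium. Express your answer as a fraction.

Let y be the probability that Jia plays b1. In a completely mixed equilibrium, Ivan must be indifferent between a1 and a2.
Ivan's expected payoff from a1 is 5y + 6(1−y); from a2 it is 14y.
Setting these equal: −y + 6 = 14y, so y = 2/5.
Therefore Jia plays b2 with probability 1 − 2/5 = 3/5.

3/5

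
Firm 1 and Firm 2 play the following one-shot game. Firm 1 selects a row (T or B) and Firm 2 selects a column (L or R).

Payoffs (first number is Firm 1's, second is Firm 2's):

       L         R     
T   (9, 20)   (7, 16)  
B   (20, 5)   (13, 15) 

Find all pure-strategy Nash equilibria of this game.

(T, L): Firm 1 prefers B (20 > 9) — not an equilibrium.
(T, R): Firm 1 prefers B (13 > 7); Firm 2 prefers L (20 > 16) — not an equilibrium.
(B, L): Firm 2 prefers R (15 > 5) — not an equilibrium.
(B, R): Firm 1 gets 13 ≥ 7 from T, and Firm 2 gets 15 ≥ 5 from L — Nash equilibrium.

(B, R)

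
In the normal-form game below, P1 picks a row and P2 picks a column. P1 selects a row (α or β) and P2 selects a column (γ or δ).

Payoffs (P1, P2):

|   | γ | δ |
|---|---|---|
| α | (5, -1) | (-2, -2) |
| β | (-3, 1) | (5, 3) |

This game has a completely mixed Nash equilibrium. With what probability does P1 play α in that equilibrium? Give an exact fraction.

Let p be the probability that P1 plays α. In a completely mixed equilibrium, P2 must be indifferent between γ and δ.
P2's expected payoff from γ is −p + (1−p); from δ it is −2p + 3(1−p).
Setting these equal: −2p + 1 = −5p + 3, so p = 2/3.

2/3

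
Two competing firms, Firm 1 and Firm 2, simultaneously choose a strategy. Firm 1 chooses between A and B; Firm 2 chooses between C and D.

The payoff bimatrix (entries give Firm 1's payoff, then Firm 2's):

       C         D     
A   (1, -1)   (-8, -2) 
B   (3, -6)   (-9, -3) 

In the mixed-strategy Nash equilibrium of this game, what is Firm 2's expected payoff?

First find p, the probability Firm 1 plays A, from Firm 2's indifference between C and D: −p − 6(1−p) = −2p − 3(1−p), giving p = 3/4.
Since Firm 2 is indifferent in equilibrium, Firm 2's expected payoff equals the payoff from either column against (3/4, 1/4). Using C: −(3/4) − 6(1/4) = -9/4.

-9/4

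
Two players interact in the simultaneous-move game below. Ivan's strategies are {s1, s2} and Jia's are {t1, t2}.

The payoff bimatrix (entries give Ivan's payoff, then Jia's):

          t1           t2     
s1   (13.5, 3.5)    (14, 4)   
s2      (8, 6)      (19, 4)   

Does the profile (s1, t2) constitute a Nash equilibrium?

No

At (s1, t2), Ivan earns 14; switching to s2 would give 19, so Ivan would deviate.
Jia earns 4; switching to t1 would give 3.5, so Jia has no profitable deviation.
Since at least one player can profitably deviate, this is not a Nash equilibrium.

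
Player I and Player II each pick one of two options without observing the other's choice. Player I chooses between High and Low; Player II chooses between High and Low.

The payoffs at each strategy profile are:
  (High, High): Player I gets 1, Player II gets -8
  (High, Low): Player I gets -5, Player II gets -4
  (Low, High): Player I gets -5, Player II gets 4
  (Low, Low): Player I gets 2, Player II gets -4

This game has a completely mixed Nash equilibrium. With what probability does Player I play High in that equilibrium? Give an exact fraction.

Let x be the probability that Player I plays High. In a completely mixed equilibrium, Player II must be indifferent between High and Low.
Player II's expected payoff from High is −8x + 4(1−x); from Low it is −4x − 4(1−x).
Setting these equal: −12x + 4 = -4, so x = 2/3.

2/3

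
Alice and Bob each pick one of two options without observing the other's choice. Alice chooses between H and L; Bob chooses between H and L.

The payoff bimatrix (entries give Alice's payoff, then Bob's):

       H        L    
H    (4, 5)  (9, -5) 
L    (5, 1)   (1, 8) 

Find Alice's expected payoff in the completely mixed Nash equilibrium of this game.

41/9

First find y, the probability Bob plays H, from Alice's indifference between H and L: 4y + 9(1−y) = 5y + (1−y), giving y = 8/9.
Since Alice is indifferent in equilibrium, Alice's expected payoff equals the payoff from either row against (8/9, 1/9). Using H: 4(8/9) + 9(1/9) = 41/9.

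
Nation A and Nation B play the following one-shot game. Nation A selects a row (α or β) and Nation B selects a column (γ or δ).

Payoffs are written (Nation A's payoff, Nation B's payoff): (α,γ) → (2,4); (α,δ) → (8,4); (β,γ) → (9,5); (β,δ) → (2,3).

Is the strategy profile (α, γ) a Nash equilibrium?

At (α, γ), Nation A earns 2; switching to β would give 9, so Nation A would deviate.
Nation B earns 4; switching to δ would give 4, so Nation B has no profitable deviation.
Since at least one player can profitably deviate, this is not a Nash equilibrium.

No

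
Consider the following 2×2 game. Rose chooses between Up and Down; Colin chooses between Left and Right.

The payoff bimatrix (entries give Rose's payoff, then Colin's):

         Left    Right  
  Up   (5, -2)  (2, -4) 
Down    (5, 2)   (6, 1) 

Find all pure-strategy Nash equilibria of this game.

(Up, Left): Rose gets 5 ≥ 5 from Down, and Colin gets -2 ≥ -4 from Right — Nash equilibrium.
(Up, Right): Rose prefers Down (6 > 2); Colin prefers Left (-2 > -4) — not an equilibrium.
(Down, Left): Rose gets 5 ≥ 5 from Up, and Colin gets 2 ≥ 1 from Right — Nash equilibrium.
(Down, Right): Colin prefers Left (2 > 1) — not an equilibrium.

(Up, Left) and (Down, Left)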